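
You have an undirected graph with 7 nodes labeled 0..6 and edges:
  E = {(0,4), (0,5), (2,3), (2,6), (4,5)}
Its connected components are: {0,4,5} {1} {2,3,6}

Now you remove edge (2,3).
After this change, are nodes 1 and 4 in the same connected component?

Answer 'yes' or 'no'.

Initial components: {0,4,5} {1} {2,3,6}
Removing edge (2,3): it was a bridge — component count 3 -> 4.
New components: {0,4,5} {1} {2,6} {3}
Are 1 and 4 in the same component? no

Answer: no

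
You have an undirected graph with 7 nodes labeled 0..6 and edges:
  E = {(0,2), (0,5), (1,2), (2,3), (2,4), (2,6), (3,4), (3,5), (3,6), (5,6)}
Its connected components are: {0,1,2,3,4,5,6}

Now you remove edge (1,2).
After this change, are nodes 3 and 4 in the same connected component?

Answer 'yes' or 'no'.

Initial components: {0,1,2,3,4,5,6}
Removing edge (1,2): it was a bridge — component count 1 -> 2.
New components: {0,2,3,4,5,6} {1}
Are 3 and 4 in the same component? yes

Answer: yes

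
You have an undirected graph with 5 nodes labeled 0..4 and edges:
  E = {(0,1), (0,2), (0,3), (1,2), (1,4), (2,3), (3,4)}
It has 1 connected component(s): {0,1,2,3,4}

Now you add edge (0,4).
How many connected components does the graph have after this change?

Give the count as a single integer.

Answer: 1

Derivation:
Initial component count: 1
Add (0,4): endpoints already in same component. Count unchanged: 1.
New component count: 1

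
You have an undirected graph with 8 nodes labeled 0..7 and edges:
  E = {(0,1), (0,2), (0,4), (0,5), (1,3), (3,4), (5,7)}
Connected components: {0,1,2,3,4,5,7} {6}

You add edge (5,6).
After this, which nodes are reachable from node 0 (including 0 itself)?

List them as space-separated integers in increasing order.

Before: nodes reachable from 0: {0,1,2,3,4,5,7}
Adding (5,6): merges 0's component with another. Reachability grows.
After: nodes reachable from 0: {0,1,2,3,4,5,6,7}

Answer: 0 1 2 3 4 5 6 7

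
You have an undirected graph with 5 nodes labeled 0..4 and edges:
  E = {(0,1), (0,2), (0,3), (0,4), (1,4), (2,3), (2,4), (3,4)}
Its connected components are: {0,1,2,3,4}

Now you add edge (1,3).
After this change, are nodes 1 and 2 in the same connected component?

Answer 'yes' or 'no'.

Answer: yes

Derivation:
Initial components: {0,1,2,3,4}
Adding edge (1,3): both already in same component {0,1,2,3,4}. No change.
New components: {0,1,2,3,4}
Are 1 and 2 in the same component? yes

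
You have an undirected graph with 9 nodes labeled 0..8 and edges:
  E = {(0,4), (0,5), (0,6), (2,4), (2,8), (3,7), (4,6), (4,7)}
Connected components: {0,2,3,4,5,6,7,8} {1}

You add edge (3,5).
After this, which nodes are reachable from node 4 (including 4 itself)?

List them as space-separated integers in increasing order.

Before: nodes reachable from 4: {0,2,3,4,5,6,7,8}
Adding (3,5): both endpoints already in same component. Reachability from 4 unchanged.
After: nodes reachable from 4: {0,2,3,4,5,6,7,8}

Answer: 0 2 3 4 5 6 7 8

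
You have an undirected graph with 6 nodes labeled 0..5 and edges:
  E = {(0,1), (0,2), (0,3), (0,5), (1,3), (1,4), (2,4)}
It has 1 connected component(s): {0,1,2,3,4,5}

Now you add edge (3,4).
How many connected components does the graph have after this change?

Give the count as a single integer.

Answer: 1

Derivation:
Initial component count: 1
Add (3,4): endpoints already in same component. Count unchanged: 1.
New component count: 1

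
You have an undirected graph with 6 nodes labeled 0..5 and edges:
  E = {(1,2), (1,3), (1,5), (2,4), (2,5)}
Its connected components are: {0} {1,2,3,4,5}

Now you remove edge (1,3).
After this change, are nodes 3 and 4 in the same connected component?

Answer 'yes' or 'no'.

Answer: no

Derivation:
Initial components: {0} {1,2,3,4,5}
Removing edge (1,3): it was a bridge — component count 2 -> 3.
New components: {0} {1,2,4,5} {3}
Are 3 and 4 in the same component? no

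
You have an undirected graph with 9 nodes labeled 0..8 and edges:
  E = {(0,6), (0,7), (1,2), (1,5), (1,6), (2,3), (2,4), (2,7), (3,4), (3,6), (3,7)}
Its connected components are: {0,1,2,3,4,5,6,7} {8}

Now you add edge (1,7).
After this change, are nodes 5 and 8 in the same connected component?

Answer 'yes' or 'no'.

Answer: no

Derivation:
Initial components: {0,1,2,3,4,5,6,7} {8}
Adding edge (1,7): both already in same component {0,1,2,3,4,5,6,7}. No change.
New components: {0,1,2,3,4,5,6,7} {8}
Are 5 and 8 in the same component? no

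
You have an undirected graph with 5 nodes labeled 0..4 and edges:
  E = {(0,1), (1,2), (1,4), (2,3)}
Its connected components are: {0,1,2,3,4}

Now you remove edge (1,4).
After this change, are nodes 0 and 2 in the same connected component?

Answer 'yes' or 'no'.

Initial components: {0,1,2,3,4}
Removing edge (1,4): it was a bridge — component count 1 -> 2.
New components: {0,1,2,3} {4}
Are 0 and 2 in the same component? yes

Answer: yes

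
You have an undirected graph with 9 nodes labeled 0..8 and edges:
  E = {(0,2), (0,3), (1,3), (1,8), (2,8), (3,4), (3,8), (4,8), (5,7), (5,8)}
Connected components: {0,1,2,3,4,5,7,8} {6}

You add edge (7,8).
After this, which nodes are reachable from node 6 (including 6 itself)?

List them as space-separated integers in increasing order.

Before: nodes reachable from 6: {6}
Adding (7,8): both endpoints already in same component. Reachability from 6 unchanged.
After: nodes reachable from 6: {6}

Answer: 6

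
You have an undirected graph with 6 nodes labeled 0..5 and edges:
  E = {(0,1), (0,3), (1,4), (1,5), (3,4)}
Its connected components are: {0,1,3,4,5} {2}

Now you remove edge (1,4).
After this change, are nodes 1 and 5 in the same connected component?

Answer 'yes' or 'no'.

Answer: yes

Derivation:
Initial components: {0,1,3,4,5} {2}
Removing edge (1,4): not a bridge — component count unchanged at 2.
New components: {0,1,3,4,5} {2}
Are 1 and 5 in the same component? yes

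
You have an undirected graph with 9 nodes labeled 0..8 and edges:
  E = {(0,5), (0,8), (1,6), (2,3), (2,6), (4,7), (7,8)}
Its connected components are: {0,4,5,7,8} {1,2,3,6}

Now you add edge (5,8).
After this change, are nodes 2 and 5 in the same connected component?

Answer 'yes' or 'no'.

Initial components: {0,4,5,7,8} {1,2,3,6}
Adding edge (5,8): both already in same component {0,4,5,7,8}. No change.
New components: {0,4,5,7,8} {1,2,3,6}
Are 2 and 5 in the same component? no

Answer: no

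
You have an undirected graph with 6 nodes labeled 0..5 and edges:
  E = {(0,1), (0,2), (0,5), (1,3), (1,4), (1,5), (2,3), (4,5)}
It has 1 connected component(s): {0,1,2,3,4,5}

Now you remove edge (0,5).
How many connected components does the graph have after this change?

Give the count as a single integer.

Answer: 1

Derivation:
Initial component count: 1
Remove (0,5): not a bridge. Count unchanged: 1.
  After removal, components: {0,1,2,3,4,5}
New component count: 1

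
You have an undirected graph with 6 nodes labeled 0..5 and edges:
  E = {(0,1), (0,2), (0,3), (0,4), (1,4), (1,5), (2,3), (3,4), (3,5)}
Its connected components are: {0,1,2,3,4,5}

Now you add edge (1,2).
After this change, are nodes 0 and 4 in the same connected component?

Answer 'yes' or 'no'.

Initial components: {0,1,2,3,4,5}
Adding edge (1,2): both already in same component {0,1,2,3,4,5}. No change.
New components: {0,1,2,3,4,5}
Are 0 and 4 in the same component? yes

Answer: yes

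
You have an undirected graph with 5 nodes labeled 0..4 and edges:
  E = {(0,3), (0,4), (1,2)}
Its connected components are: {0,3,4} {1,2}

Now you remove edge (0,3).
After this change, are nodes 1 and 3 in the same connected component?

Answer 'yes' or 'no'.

Answer: no

Derivation:
Initial components: {0,3,4} {1,2}
Removing edge (0,3): it was a bridge — component count 2 -> 3.
New components: {0,4} {1,2} {3}
Are 1 and 3 in the same component? no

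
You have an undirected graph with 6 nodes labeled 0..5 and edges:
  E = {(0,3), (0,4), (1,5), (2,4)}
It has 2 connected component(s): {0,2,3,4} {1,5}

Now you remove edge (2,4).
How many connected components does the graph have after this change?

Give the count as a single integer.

Answer: 3

Derivation:
Initial component count: 2
Remove (2,4): it was a bridge. Count increases: 2 -> 3.
  After removal, components: {0,3,4} {1,5} {2}
New component count: 3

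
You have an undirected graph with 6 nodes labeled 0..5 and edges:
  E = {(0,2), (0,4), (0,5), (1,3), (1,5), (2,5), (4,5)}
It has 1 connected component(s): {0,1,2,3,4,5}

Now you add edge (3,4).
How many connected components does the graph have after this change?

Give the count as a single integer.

Initial component count: 1
Add (3,4): endpoints already in same component. Count unchanged: 1.
New component count: 1

Answer: 1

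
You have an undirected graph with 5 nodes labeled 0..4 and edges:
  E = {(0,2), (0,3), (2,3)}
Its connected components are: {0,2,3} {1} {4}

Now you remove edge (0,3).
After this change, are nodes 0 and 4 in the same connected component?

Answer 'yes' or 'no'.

Initial components: {0,2,3} {1} {4}
Removing edge (0,3): not a bridge — component count unchanged at 3.
New components: {0,2,3} {1} {4}
Are 0 and 4 in the same component? no

Answer: no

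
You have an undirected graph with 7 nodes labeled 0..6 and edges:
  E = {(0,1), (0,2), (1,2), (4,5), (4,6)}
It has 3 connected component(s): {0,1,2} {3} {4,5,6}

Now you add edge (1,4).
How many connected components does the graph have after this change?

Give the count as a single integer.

Answer: 2

Derivation:
Initial component count: 3
Add (1,4): merges two components. Count decreases: 3 -> 2.
New component count: 2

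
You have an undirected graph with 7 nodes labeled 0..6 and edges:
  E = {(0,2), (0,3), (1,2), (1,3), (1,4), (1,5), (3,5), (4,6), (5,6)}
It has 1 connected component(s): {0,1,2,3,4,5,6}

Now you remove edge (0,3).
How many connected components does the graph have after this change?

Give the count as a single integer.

Initial component count: 1
Remove (0,3): not a bridge. Count unchanged: 1.
  After removal, components: {0,1,2,3,4,5,6}
New component count: 1

Answer: 1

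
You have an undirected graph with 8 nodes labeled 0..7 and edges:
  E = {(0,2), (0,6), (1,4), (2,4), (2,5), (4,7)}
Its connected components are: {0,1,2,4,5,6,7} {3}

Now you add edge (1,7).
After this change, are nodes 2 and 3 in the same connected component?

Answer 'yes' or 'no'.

Answer: no

Derivation:
Initial components: {0,1,2,4,5,6,7} {3}
Adding edge (1,7): both already in same component {0,1,2,4,5,6,7}. No change.
New components: {0,1,2,4,5,6,7} {3}
Are 2 and 3 in the same component? no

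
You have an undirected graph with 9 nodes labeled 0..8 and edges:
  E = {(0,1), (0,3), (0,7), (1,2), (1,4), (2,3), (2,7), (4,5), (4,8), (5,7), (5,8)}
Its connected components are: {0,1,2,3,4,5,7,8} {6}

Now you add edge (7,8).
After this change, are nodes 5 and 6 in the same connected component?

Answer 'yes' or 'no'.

Initial components: {0,1,2,3,4,5,7,8} {6}
Adding edge (7,8): both already in same component {0,1,2,3,4,5,7,8}. No change.
New components: {0,1,2,3,4,5,7,8} {6}
Are 5 and 6 in the same component? no

Answer: no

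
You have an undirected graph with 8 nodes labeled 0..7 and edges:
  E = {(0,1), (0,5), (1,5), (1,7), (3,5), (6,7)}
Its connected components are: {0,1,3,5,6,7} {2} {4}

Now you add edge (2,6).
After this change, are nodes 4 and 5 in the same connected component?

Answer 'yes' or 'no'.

Initial components: {0,1,3,5,6,7} {2} {4}
Adding edge (2,6): merges {2} and {0,1,3,5,6,7}.
New components: {0,1,2,3,5,6,7} {4}
Are 4 and 5 in the same component? no

Answer: no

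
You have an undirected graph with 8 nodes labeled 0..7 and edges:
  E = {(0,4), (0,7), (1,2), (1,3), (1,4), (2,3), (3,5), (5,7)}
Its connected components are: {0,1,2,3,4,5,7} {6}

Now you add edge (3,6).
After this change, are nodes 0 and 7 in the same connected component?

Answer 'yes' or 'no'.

Initial components: {0,1,2,3,4,5,7} {6}
Adding edge (3,6): merges {0,1,2,3,4,5,7} and {6}.
New components: {0,1,2,3,4,5,6,7}
Are 0 and 7 in the same component? yes

Answer: yes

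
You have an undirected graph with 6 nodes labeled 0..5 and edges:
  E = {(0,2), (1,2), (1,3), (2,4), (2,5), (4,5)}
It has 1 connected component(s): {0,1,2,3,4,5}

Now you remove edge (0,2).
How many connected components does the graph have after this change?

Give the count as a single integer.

Answer: 2

Derivation:
Initial component count: 1
Remove (0,2): it was a bridge. Count increases: 1 -> 2.
  After removal, components: {0} {1,2,3,4,5}
New component count: 2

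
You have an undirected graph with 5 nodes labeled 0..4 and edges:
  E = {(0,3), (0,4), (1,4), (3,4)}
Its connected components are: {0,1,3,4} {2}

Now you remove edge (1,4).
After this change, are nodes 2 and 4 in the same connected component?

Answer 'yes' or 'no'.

Answer: no

Derivation:
Initial components: {0,1,3,4} {2}
Removing edge (1,4): it was a bridge — component count 2 -> 3.
New components: {0,3,4} {1} {2}
Are 2 and 4 in the same component? no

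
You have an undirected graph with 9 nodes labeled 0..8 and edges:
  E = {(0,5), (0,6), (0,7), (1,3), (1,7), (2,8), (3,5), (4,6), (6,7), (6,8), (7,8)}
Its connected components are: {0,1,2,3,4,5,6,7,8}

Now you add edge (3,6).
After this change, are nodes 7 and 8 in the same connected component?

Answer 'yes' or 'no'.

Answer: yes

Derivation:
Initial components: {0,1,2,3,4,5,6,7,8}
Adding edge (3,6): both already in same component {0,1,2,3,4,5,6,7,8}. No change.
New components: {0,1,2,3,4,5,6,7,8}
Are 7 and 8 in the same component? yes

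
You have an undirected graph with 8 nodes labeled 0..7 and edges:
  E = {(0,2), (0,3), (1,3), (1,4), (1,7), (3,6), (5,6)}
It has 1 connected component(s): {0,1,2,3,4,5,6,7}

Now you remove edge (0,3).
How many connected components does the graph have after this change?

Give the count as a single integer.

Initial component count: 1
Remove (0,3): it was a bridge. Count increases: 1 -> 2.
  After removal, components: {0,2} {1,3,4,5,6,7}
New component count: 2

Answer: 2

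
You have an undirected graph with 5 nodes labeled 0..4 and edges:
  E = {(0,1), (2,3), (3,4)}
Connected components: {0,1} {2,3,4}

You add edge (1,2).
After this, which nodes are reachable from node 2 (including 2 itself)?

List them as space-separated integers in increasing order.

Answer: 0 1 2 3 4

Derivation:
Before: nodes reachable from 2: {2,3,4}
Adding (1,2): merges 2's component with another. Reachability grows.
After: nodes reachable from 2: {0,1,2,3,4}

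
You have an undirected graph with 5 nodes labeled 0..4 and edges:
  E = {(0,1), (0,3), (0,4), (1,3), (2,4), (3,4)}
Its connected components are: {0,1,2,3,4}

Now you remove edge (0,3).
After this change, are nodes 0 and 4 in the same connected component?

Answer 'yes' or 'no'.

Initial components: {0,1,2,3,4}
Removing edge (0,3): not a bridge — component count unchanged at 1.
New components: {0,1,2,3,4}
Are 0 and 4 in the same component? yes

Answer: yes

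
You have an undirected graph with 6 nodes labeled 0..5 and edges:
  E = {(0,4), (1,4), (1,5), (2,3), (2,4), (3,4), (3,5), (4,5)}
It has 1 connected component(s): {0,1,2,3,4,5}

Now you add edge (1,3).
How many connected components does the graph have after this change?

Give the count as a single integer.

Initial component count: 1
Add (1,3): endpoints already in same component. Count unchanged: 1.
New component count: 1

Answer: 1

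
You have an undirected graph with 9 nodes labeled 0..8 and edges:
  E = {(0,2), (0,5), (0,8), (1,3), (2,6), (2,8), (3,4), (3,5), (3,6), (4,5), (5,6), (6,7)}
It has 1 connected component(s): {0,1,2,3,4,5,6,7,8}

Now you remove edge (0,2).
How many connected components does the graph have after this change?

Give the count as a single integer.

Answer: 1

Derivation:
Initial component count: 1
Remove (0,2): not a bridge. Count unchanged: 1.
  After removal, components: {0,1,2,3,4,5,6,7,8}
New component count: 1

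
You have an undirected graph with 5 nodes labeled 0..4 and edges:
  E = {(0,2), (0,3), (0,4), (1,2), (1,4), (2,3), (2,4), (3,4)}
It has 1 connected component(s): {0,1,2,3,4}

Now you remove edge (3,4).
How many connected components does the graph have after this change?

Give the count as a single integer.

Initial component count: 1
Remove (3,4): not a bridge. Count unchanged: 1.
  After removal, components: {0,1,2,3,4}
New component count: 1

Answer: 1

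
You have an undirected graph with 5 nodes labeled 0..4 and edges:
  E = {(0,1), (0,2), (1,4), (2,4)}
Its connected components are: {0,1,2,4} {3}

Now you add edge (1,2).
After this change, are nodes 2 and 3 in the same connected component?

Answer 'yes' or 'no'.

Answer: no

Derivation:
Initial components: {0,1,2,4} {3}
Adding edge (1,2): both already in same component {0,1,2,4}. No change.
New components: {0,1,2,4} {3}
Are 2 and 3 in the same component? no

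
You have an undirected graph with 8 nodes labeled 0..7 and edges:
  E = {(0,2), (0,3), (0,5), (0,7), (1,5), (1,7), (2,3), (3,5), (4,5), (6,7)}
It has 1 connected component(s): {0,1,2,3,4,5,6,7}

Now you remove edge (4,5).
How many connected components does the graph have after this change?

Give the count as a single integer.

Answer: 2

Derivation:
Initial component count: 1
Remove (4,5): it was a bridge. Count increases: 1 -> 2.
  After removal, components: {0,1,2,3,5,6,7} {4}
New component count: 2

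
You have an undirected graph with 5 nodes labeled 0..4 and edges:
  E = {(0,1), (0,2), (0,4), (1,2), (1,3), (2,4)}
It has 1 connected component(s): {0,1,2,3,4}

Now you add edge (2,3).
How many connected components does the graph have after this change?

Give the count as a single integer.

Initial component count: 1
Add (2,3): endpoints already in same component. Count unchanged: 1.
New component count: 1

Answer: 1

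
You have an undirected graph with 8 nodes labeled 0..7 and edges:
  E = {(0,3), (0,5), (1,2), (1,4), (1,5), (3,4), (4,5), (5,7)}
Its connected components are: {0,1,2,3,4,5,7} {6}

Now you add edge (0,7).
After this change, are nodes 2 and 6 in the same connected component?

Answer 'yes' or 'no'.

Answer: no

Derivation:
Initial components: {0,1,2,3,4,5,7} {6}
Adding edge (0,7): both already in same component {0,1,2,3,4,5,7}. No change.
New components: {0,1,2,3,4,5,7} {6}
Are 2 and 6 in the same component? no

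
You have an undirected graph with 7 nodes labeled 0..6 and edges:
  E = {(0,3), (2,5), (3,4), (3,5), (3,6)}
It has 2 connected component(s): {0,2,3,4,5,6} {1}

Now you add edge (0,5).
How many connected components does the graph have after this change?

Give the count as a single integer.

Initial component count: 2
Add (0,5): endpoints already in same component. Count unchanged: 2.
New component count: 2

Answer: 2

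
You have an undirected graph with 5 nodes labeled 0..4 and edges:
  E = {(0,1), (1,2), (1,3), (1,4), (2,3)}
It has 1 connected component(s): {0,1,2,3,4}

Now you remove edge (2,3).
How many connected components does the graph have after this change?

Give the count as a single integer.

Answer: 1

Derivation:
Initial component count: 1
Remove (2,3): not a bridge. Count unchanged: 1.
  After removal, components: {0,1,2,3,4}
New component count: 1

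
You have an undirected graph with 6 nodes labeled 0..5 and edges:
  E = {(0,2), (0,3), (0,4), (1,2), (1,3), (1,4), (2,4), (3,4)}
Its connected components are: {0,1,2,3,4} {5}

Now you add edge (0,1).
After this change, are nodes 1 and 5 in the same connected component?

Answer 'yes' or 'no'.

Answer: no

Derivation:
Initial components: {0,1,2,3,4} {5}
Adding edge (0,1): both already in same component {0,1,2,3,4}. No change.
New components: {0,1,2,3,4} {5}
Are 1 and 5 in the same component? no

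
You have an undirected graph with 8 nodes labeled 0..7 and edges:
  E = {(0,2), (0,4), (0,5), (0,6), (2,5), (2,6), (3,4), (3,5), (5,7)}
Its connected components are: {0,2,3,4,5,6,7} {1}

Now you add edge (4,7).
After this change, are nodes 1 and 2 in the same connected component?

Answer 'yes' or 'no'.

Answer: no

Derivation:
Initial components: {0,2,3,4,5,6,7} {1}
Adding edge (4,7): both already in same component {0,2,3,4,5,6,7}. No change.
New components: {0,2,3,4,5,6,7} {1}
Are 1 and 2 in the same component? no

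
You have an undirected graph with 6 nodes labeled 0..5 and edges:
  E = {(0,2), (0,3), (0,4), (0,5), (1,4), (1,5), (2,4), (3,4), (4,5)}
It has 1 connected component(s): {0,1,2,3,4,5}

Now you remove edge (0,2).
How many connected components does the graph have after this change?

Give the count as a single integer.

Answer: 1

Derivation:
Initial component count: 1
Remove (0,2): not a bridge. Count unchanged: 1.
  After removal, components: {0,1,2,3,4,5}
New component count: 1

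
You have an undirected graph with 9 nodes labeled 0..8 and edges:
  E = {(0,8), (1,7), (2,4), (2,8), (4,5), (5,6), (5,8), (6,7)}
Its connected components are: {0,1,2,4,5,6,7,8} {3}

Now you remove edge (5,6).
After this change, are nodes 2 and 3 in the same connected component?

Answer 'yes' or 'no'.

Initial components: {0,1,2,4,5,6,7,8} {3}
Removing edge (5,6): it was a bridge — component count 2 -> 3.
New components: {0,2,4,5,8} {1,6,7} {3}
Are 2 and 3 in the same component? no

Answer: no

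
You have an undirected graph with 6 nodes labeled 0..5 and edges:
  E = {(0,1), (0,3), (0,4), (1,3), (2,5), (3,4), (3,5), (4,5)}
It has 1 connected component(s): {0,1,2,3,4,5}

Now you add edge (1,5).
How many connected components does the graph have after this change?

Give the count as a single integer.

Answer: 1

Derivation:
Initial component count: 1
Add (1,5): endpoints already in same component. Count unchanged: 1.
New component count: 1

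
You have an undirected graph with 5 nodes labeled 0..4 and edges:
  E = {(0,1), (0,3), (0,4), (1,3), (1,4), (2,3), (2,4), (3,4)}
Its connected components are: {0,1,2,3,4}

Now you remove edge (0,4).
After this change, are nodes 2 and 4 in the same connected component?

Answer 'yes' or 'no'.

Initial components: {0,1,2,3,4}
Removing edge (0,4): not a bridge — component count unchanged at 1.
New components: {0,1,2,3,4}
Are 2 and 4 in the same component? yes

Answer: yes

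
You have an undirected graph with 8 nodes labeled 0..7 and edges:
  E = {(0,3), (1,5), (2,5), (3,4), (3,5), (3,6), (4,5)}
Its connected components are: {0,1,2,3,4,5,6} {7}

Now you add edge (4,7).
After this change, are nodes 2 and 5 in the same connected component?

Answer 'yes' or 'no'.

Answer: yes

Derivation:
Initial components: {0,1,2,3,4,5,6} {7}
Adding edge (4,7): merges {0,1,2,3,4,5,6} and {7}.
New components: {0,1,2,3,4,5,6,7}
Are 2 and 5 in the same component? yes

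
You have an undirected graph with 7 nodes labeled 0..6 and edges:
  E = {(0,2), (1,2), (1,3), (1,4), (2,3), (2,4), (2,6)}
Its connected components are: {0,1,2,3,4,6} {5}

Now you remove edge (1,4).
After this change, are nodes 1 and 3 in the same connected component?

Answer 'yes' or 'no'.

Initial components: {0,1,2,3,4,6} {5}
Removing edge (1,4): not a bridge — component count unchanged at 2.
New components: {0,1,2,3,4,6} {5}
Are 1 and 3 in the same component? yes

Answer: yes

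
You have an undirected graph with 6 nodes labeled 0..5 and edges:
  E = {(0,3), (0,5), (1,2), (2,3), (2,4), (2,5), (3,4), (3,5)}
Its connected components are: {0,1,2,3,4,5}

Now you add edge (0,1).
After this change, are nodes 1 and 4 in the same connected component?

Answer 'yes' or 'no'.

Initial components: {0,1,2,3,4,5}
Adding edge (0,1): both already in same component {0,1,2,3,4,5}. No change.
New components: {0,1,2,3,4,5}
Are 1 and 4 in the same component? yes

Answer: yes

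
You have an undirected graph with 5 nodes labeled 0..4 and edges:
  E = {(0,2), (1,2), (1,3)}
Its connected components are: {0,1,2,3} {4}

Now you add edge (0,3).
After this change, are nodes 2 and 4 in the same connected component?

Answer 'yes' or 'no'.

Answer: no

Derivation:
Initial components: {0,1,2,3} {4}
Adding edge (0,3): both already in same component {0,1,2,3}. No change.
New components: {0,1,2,3} {4}
Are 2 and 4 in the same component? no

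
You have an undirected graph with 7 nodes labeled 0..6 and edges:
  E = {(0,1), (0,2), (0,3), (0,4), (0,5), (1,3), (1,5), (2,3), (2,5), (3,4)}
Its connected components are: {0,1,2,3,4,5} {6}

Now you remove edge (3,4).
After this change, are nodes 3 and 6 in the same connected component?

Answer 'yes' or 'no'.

Answer: no

Derivation:
Initial components: {0,1,2,3,4,5} {6}
Removing edge (3,4): not a bridge — component count unchanged at 2.
New components: {0,1,2,3,4,5} {6}
Are 3 and 6 in the same component? no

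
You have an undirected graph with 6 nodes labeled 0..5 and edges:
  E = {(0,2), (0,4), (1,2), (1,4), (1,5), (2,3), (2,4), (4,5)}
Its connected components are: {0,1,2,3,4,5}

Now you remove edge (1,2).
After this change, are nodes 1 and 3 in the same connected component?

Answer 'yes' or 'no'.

Initial components: {0,1,2,3,4,5}
Removing edge (1,2): not a bridge — component count unchanged at 1.
New components: {0,1,2,3,4,5}
Are 1 and 3 in the same component? yes

Answer: yes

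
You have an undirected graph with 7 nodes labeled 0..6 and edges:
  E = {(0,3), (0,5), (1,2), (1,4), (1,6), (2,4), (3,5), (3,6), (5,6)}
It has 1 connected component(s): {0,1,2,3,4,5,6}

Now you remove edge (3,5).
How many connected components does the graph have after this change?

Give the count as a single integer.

Answer: 1

Derivation:
Initial component count: 1
Remove (3,5): not a bridge. Count unchanged: 1.
  After removal, components: {0,1,2,3,4,5,6}
New component count: 1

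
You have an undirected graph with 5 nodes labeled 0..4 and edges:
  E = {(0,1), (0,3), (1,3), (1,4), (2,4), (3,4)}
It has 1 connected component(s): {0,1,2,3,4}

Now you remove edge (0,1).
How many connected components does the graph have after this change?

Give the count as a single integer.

Initial component count: 1
Remove (0,1): not a bridge. Count unchanged: 1.
  After removal, components: {0,1,2,3,4}
New component count: 1

Answer: 1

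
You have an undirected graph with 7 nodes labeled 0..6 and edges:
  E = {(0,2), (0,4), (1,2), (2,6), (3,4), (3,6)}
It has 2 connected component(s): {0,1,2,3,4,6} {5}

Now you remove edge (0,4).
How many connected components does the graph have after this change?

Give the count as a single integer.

Initial component count: 2
Remove (0,4): not a bridge. Count unchanged: 2.
  After removal, components: {0,1,2,3,4,6} {5}
New component count: 2

Answer: 2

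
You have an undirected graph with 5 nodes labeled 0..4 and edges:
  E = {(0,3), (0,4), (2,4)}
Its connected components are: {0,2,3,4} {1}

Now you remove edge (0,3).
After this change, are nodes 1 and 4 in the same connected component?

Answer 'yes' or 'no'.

Initial components: {0,2,3,4} {1}
Removing edge (0,3): it was a bridge — component count 2 -> 3.
New components: {0,2,4} {1} {3}
Are 1 and 4 in the same component? no

Answer: no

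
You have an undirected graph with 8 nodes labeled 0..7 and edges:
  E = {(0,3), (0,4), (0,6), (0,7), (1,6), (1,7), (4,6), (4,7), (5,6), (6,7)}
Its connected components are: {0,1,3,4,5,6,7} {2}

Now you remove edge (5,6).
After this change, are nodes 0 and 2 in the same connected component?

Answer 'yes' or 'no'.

Initial components: {0,1,3,4,5,6,7} {2}
Removing edge (5,6): it was a bridge — component count 2 -> 3.
New components: {0,1,3,4,6,7} {2} {5}
Are 0 and 2 in the same component? no

Answer: no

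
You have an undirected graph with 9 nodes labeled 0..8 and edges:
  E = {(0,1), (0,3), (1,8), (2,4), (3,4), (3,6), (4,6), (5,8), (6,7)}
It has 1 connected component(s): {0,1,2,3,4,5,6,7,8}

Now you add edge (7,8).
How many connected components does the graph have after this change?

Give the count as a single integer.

Answer: 1

Derivation:
Initial component count: 1
Add (7,8): endpoints already in same component. Count unchanged: 1.
New component count: 1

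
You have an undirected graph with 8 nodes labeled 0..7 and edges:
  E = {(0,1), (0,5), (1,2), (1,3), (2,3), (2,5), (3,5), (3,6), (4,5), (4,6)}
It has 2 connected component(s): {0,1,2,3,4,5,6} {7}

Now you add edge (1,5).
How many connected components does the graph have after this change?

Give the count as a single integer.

Initial component count: 2
Add (1,5): endpoints already in same component. Count unchanged: 2.
New component count: 2

Answer: 2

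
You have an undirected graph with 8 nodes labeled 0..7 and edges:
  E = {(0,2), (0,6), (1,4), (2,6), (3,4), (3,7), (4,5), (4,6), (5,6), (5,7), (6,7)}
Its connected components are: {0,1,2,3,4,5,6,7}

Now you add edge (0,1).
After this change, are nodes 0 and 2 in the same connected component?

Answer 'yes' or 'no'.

Initial components: {0,1,2,3,4,5,6,7}
Adding edge (0,1): both already in same component {0,1,2,3,4,5,6,7}. No change.
New components: {0,1,2,3,4,5,6,7}
Are 0 and 2 in the same component? yes

Answer: yes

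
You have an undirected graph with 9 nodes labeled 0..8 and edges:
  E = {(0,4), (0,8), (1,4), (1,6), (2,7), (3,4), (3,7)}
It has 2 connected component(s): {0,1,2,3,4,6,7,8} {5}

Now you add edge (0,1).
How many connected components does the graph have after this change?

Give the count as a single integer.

Initial component count: 2
Add (0,1): endpoints already in same component. Count unchanged: 2.
New component count: 2

Answer: 2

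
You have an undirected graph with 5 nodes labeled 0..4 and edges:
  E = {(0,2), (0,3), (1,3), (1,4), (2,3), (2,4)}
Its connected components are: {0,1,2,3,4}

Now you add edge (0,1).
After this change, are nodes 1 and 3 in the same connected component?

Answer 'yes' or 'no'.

Initial components: {0,1,2,3,4}
Adding edge (0,1): both already in same component {0,1,2,3,4}. No change.
New components: {0,1,2,3,4}
Are 1 and 3 in the same component? yes

Answer: yes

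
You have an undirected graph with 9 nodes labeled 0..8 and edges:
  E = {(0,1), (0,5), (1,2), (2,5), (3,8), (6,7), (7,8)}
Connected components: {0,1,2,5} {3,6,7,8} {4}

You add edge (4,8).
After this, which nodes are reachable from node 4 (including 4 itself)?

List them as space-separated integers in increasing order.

Answer: 3 4 6 7 8

Derivation:
Before: nodes reachable from 4: {4}
Adding (4,8): merges 4's component with another. Reachability grows.
After: nodes reachable from 4: {3,4,6,7,8}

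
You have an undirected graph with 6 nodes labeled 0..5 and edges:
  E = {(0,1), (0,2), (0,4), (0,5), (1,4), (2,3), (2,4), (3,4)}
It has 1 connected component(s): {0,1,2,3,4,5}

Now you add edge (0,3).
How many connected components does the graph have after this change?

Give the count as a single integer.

Initial component count: 1
Add (0,3): endpoints already in same component. Count unchanged: 1.
New component count: 1

Answer: 1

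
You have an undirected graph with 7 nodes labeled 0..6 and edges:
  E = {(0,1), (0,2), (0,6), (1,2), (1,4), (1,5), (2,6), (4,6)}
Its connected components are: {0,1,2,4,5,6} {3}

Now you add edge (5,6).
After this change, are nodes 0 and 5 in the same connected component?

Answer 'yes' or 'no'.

Answer: yes

Derivation:
Initial components: {0,1,2,4,5,6} {3}
Adding edge (5,6): both already in same component {0,1,2,4,5,6}. No change.
New components: {0,1,2,4,5,6} {3}
Are 0 and 5 in the same component? yes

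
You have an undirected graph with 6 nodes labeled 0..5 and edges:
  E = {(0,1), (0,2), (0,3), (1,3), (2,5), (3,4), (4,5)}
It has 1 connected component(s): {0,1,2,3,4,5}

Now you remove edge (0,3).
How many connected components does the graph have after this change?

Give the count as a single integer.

Initial component count: 1
Remove (0,3): not a bridge. Count unchanged: 1.
  After removal, components: {0,1,2,3,4,5}
New component count: 1

Answer: 1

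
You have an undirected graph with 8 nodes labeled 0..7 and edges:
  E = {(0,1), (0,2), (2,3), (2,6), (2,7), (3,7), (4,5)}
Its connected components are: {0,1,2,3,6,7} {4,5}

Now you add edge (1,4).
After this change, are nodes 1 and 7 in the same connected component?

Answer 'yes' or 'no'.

Answer: yes

Derivation:
Initial components: {0,1,2,3,6,7} {4,5}
Adding edge (1,4): merges {0,1,2,3,6,7} and {4,5}.
New components: {0,1,2,3,4,5,6,7}
Are 1 and 7 in the same component? yes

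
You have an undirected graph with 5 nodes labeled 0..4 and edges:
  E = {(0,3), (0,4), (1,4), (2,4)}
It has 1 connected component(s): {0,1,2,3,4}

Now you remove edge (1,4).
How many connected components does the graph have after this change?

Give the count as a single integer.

Answer: 2

Derivation:
Initial component count: 1
Remove (1,4): it was a bridge. Count increases: 1 -> 2.
  After removal, components: {0,2,3,4} {1}
New component count: 2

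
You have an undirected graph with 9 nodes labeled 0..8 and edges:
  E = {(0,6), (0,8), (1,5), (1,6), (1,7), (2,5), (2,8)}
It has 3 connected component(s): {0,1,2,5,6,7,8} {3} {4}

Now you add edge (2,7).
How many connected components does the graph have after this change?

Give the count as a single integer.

Answer: 3

Derivation:
Initial component count: 3
Add (2,7): endpoints already in same component. Count unchanged: 3.
New component count: 3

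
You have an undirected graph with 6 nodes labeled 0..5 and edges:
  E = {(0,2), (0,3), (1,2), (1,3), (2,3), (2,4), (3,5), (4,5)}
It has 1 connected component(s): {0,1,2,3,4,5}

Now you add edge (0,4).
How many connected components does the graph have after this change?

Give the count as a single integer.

Answer: 1

Derivation:
Initial component count: 1
Add (0,4): endpoints already in same component. Count unchanged: 1.
New component count: 1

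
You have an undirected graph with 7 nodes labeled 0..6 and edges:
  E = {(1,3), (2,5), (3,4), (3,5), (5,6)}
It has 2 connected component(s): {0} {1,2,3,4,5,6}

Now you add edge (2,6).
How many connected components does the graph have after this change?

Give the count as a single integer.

Initial component count: 2
Add (2,6): endpoints already in same component. Count unchanged: 2.
New component count: 2

Answer: 2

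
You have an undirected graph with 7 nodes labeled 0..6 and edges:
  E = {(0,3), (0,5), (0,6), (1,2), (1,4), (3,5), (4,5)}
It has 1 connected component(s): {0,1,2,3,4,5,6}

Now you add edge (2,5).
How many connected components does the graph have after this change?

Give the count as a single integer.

Initial component count: 1
Add (2,5): endpoints already in same component. Count unchanged: 1.
New component count: 1

Answer: 1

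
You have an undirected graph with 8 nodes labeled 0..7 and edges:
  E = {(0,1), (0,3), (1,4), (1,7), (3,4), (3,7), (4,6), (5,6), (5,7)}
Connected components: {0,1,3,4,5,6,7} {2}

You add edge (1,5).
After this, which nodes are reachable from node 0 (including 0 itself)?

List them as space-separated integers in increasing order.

Answer: 0 1 3 4 5 6 7

Derivation:
Before: nodes reachable from 0: {0,1,3,4,5,6,7}
Adding (1,5): both endpoints already in same component. Reachability from 0 unchanged.
After: nodes reachable from 0: {0,1,3,4,5,6,7}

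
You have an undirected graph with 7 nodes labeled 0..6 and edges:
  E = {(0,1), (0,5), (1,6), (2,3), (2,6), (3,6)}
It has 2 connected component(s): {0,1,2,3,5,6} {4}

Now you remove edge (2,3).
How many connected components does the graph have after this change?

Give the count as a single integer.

Initial component count: 2
Remove (2,3): not a bridge. Count unchanged: 2.
  After removal, components: {0,1,2,3,5,6} {4}
New component count: 2

Answer: 2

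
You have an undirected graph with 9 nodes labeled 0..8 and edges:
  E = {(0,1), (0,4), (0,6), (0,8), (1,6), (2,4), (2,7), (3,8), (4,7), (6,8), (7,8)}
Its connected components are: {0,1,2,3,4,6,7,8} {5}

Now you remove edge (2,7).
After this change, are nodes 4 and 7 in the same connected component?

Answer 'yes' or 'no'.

Answer: yes

Derivation:
Initial components: {0,1,2,3,4,6,7,8} {5}
Removing edge (2,7): not a bridge — component count unchanged at 2.
New components: {0,1,2,3,4,6,7,8} {5}
Are 4 and 7 in the same component? yes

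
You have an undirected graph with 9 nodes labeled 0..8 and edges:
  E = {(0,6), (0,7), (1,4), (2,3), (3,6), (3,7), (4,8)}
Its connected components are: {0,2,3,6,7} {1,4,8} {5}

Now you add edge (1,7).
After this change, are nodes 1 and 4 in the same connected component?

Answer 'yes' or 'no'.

Initial components: {0,2,3,6,7} {1,4,8} {5}
Adding edge (1,7): merges {1,4,8} and {0,2,3,6,7}.
New components: {0,1,2,3,4,6,7,8} {5}
Are 1 and 4 in the same component? yes

Answer: yes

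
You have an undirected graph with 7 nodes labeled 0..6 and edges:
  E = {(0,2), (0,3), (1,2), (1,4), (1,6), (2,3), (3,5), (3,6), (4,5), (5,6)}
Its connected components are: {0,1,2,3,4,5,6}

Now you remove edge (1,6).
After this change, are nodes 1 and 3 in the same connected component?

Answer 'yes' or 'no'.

Initial components: {0,1,2,3,4,5,6}
Removing edge (1,6): not a bridge — component count unchanged at 1.
New components: {0,1,2,3,4,5,6}
Are 1 and 3 in the same component? yes

Answer: yes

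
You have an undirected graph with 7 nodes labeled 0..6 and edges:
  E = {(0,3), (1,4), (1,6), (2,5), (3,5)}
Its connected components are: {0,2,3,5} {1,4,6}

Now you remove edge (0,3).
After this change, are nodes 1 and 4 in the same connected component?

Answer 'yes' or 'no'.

Initial components: {0,2,3,5} {1,4,6}
Removing edge (0,3): it was a bridge — component count 2 -> 3.
New components: {0} {1,4,6} {2,3,5}
Are 1 and 4 in the same component? yes

Answer: yes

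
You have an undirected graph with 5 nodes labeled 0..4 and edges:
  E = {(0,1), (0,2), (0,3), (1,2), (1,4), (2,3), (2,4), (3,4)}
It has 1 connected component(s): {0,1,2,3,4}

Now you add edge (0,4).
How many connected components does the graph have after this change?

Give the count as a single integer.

Answer: 1

Derivation:
Initial component count: 1
Add (0,4): endpoints already in same component. Count unchanged: 1.
New component count: 1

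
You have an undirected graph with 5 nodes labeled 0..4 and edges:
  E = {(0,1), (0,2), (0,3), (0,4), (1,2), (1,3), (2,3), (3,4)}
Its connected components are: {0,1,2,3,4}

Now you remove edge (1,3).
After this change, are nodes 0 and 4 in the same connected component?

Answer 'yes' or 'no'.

Answer: yes

Derivation:
Initial components: {0,1,2,3,4}
Removing edge (1,3): not a bridge — component count unchanged at 1.
New components: {0,1,2,3,4}
Are 0 and 4 in the same component? yes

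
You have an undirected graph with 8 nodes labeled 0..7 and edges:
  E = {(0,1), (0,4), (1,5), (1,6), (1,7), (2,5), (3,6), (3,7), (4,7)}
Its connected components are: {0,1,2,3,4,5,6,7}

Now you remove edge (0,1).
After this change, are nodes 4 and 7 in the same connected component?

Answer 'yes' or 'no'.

Answer: yes

Derivation:
Initial components: {0,1,2,3,4,5,6,7}
Removing edge (0,1): not a bridge — component count unchanged at 1.
New components: {0,1,2,3,4,5,6,7}
Are 4 and 7 in the same component? yes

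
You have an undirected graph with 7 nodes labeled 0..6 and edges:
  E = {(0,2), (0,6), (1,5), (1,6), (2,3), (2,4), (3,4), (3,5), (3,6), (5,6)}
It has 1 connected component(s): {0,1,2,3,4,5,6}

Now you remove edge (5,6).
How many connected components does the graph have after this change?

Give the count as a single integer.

Initial component count: 1
Remove (5,6): not a bridge. Count unchanged: 1.
  After removal, components: {0,1,2,3,4,5,6}
New component count: 1

Answer: 1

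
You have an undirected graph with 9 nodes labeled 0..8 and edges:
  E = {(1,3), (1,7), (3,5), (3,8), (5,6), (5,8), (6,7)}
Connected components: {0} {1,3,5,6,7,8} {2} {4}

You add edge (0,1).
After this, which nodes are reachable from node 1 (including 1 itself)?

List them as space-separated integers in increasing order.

Before: nodes reachable from 1: {1,3,5,6,7,8}
Adding (0,1): merges 1's component with another. Reachability grows.
After: nodes reachable from 1: {0,1,3,5,6,7,8}

Answer: 0 1 3 5 6 7 8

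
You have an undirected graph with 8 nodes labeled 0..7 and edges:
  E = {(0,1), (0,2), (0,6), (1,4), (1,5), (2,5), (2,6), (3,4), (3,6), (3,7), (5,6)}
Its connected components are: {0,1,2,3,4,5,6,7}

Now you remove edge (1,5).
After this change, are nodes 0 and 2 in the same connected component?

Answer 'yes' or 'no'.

Answer: yes

Derivation:
Initial components: {0,1,2,3,4,5,6,7}
Removing edge (1,5): not a bridge — component count unchanged at 1.
New components: {0,1,2,3,4,5,6,7}
Are 0 and 2 in the same component? yes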